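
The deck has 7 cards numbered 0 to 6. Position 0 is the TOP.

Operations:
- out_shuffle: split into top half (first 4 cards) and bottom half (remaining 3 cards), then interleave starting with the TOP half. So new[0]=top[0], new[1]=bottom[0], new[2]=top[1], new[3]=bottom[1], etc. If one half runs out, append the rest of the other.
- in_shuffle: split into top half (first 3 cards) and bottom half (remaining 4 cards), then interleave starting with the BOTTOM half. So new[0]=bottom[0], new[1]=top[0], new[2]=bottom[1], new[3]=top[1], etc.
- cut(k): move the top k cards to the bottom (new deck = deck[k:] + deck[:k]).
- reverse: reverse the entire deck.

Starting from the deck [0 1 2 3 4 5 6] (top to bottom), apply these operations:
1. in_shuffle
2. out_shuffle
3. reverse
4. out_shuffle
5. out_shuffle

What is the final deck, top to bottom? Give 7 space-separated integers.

After op 1 (in_shuffle): [3 0 4 1 5 2 6]
After op 2 (out_shuffle): [3 5 0 2 4 6 1]
After op 3 (reverse): [1 6 4 2 0 5 3]
After op 4 (out_shuffle): [1 0 6 5 4 3 2]
After op 5 (out_shuffle): [1 4 0 3 6 2 5]

Answer: 1 4 0 3 6 2 5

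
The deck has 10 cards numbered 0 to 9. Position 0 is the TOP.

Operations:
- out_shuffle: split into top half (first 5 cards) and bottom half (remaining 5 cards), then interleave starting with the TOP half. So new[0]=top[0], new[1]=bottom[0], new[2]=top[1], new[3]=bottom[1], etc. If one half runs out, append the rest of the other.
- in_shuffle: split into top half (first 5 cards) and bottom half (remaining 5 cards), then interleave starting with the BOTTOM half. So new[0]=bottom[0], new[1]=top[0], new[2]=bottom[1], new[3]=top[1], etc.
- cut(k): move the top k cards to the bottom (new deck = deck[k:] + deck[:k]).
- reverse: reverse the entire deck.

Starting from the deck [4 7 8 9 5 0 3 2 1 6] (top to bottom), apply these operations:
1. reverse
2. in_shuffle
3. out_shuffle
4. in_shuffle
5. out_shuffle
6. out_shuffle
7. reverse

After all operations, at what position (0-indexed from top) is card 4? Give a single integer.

Answer: 2

Derivation:
After op 1 (reverse): [6 1 2 3 0 5 9 8 7 4]
After op 2 (in_shuffle): [5 6 9 1 8 2 7 3 4 0]
After op 3 (out_shuffle): [5 2 6 7 9 3 1 4 8 0]
After op 4 (in_shuffle): [3 5 1 2 4 6 8 7 0 9]
After op 5 (out_shuffle): [3 6 5 8 1 7 2 0 4 9]
After op 6 (out_shuffle): [3 7 6 2 5 0 8 4 1 9]
After op 7 (reverse): [9 1 4 8 0 5 2 6 7 3]
Card 4 is at position 2.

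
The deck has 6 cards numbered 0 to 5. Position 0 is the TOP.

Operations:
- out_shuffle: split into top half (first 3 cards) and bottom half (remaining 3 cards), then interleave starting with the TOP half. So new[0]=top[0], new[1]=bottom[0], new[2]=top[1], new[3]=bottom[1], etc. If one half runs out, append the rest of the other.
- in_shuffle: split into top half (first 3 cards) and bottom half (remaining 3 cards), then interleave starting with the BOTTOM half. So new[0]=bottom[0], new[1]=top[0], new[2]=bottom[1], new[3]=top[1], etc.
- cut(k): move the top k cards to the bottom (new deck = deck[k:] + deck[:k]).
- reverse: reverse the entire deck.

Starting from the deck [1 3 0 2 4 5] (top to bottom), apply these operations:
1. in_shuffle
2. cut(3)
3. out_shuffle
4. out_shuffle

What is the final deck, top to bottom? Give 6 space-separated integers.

Answer: 3 1 2 0 5 4

Derivation:
After op 1 (in_shuffle): [2 1 4 3 5 0]
After op 2 (cut(3)): [3 5 0 2 1 4]
After op 3 (out_shuffle): [3 2 5 1 0 4]
After op 4 (out_shuffle): [3 1 2 0 5 4]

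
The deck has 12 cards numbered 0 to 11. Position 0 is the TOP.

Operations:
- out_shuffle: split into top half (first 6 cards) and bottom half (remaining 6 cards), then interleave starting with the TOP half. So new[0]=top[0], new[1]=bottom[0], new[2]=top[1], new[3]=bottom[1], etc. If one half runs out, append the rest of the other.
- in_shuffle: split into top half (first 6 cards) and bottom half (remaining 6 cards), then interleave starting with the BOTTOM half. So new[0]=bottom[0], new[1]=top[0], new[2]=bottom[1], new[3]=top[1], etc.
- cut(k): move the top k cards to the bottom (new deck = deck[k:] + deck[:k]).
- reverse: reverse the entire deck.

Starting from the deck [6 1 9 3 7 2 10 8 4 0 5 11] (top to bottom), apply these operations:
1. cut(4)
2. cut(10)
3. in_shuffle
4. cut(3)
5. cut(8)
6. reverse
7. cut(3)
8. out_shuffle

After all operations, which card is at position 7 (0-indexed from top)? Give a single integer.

After op 1 (cut(4)): [7 2 10 8 4 0 5 11 6 1 9 3]
After op 2 (cut(10)): [9 3 7 2 10 8 4 0 5 11 6 1]
After op 3 (in_shuffle): [4 9 0 3 5 7 11 2 6 10 1 8]
After op 4 (cut(3)): [3 5 7 11 2 6 10 1 8 4 9 0]
After op 5 (cut(8)): [8 4 9 0 3 5 7 11 2 6 10 1]
After op 6 (reverse): [1 10 6 2 11 7 5 3 0 9 4 8]
After op 7 (cut(3)): [2 11 7 5 3 0 9 4 8 1 10 6]
After op 8 (out_shuffle): [2 9 11 4 7 8 5 1 3 10 0 6]
Position 7: card 1.

Answer: 1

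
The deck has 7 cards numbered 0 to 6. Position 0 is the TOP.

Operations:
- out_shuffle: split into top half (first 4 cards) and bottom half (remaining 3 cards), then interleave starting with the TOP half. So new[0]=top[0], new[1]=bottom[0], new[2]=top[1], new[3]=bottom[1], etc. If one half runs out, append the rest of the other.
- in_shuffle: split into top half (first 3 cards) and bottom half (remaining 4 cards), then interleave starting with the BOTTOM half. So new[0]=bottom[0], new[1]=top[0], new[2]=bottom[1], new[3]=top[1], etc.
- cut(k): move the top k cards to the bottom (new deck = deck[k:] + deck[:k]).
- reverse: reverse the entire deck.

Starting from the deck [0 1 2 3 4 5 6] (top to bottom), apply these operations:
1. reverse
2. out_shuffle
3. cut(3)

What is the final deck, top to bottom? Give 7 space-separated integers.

Answer: 1 4 0 3 6 2 5

Derivation:
After op 1 (reverse): [6 5 4 3 2 1 0]
After op 2 (out_shuffle): [6 2 5 1 4 0 3]
After op 3 (cut(3)): [1 4 0 3 6 2 5]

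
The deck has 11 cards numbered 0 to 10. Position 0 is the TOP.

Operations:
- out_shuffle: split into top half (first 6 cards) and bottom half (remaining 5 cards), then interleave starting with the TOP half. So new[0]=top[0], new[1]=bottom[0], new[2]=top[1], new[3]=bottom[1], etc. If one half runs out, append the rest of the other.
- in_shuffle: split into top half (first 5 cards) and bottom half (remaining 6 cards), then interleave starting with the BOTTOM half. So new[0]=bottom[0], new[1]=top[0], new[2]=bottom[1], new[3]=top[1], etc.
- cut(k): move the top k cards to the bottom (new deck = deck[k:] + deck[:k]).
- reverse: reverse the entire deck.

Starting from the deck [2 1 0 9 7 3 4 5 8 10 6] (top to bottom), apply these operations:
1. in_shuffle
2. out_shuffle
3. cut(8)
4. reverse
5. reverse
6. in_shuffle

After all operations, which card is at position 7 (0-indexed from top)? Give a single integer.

Answer: 3

Derivation:
After op 1 (in_shuffle): [3 2 4 1 5 0 8 9 10 7 6]
After op 2 (out_shuffle): [3 8 2 9 4 10 1 7 5 6 0]
After op 3 (cut(8)): [5 6 0 3 8 2 9 4 10 1 7]
After op 4 (reverse): [7 1 10 4 9 2 8 3 0 6 5]
After op 5 (reverse): [5 6 0 3 8 2 9 4 10 1 7]
After op 6 (in_shuffle): [2 5 9 6 4 0 10 3 1 8 7]
Position 7: card 3.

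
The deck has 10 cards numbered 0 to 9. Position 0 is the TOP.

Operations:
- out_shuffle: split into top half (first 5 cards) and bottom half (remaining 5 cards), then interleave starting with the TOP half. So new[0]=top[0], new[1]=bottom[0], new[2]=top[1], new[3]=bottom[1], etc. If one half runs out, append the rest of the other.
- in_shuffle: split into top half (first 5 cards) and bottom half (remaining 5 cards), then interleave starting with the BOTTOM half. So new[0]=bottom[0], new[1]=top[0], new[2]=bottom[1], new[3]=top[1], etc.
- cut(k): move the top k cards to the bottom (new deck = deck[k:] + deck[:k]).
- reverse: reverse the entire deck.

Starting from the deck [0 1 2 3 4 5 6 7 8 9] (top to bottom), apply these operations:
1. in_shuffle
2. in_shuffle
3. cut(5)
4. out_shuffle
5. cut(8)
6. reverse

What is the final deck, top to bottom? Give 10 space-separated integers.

Answer: 0 4 8 1 5 9 2 6 3 7

Derivation:
After op 1 (in_shuffle): [5 0 6 1 7 2 8 3 9 4]
After op 2 (in_shuffle): [2 5 8 0 3 6 9 1 4 7]
After op 3 (cut(5)): [6 9 1 4 7 2 5 8 0 3]
After op 4 (out_shuffle): [6 2 9 5 1 8 4 0 7 3]
After op 5 (cut(8)): [7 3 6 2 9 5 1 8 4 0]
After op 6 (reverse): [0 4 8 1 5 9 2 6 3 7]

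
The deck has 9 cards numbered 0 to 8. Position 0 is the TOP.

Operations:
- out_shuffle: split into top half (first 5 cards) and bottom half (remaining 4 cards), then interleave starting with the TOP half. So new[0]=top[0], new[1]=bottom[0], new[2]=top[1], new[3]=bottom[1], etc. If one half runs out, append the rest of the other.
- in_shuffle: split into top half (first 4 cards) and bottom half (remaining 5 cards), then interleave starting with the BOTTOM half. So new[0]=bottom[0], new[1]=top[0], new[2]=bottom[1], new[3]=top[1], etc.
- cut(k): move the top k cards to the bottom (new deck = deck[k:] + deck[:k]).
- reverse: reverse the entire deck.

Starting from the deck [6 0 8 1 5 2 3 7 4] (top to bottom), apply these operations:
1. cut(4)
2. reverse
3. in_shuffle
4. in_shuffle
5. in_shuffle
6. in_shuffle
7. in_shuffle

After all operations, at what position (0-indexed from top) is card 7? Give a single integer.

Answer: 2

Derivation:
After op 1 (cut(4)): [5 2 3 7 4 6 0 8 1]
After op 2 (reverse): [1 8 0 6 4 7 3 2 5]
After op 3 (in_shuffle): [4 1 7 8 3 0 2 6 5]
After op 4 (in_shuffle): [3 4 0 1 2 7 6 8 5]
After op 5 (in_shuffle): [2 3 7 4 6 0 8 1 5]
After op 6 (in_shuffle): [6 2 0 3 8 7 1 4 5]
After op 7 (in_shuffle): [8 6 7 2 1 0 4 3 5]
Card 7 is at position 2.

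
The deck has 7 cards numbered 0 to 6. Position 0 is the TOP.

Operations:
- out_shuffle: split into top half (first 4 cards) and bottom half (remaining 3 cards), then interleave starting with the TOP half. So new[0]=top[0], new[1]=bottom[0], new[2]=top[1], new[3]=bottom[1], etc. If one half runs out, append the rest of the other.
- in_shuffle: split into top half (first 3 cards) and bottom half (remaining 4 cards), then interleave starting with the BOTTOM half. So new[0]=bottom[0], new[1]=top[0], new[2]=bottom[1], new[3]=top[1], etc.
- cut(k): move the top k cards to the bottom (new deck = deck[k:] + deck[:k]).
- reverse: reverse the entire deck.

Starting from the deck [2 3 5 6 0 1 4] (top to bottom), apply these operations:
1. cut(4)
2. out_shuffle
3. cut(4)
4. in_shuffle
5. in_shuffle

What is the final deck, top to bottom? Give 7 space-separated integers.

Answer: 6 0 1 4 2 3 5

Derivation:
After op 1 (cut(4)): [0 1 4 2 3 5 6]
After op 2 (out_shuffle): [0 3 1 5 4 6 2]
After op 3 (cut(4)): [4 6 2 0 3 1 5]
After op 4 (in_shuffle): [0 4 3 6 1 2 5]
After op 5 (in_shuffle): [6 0 1 4 2 3 5]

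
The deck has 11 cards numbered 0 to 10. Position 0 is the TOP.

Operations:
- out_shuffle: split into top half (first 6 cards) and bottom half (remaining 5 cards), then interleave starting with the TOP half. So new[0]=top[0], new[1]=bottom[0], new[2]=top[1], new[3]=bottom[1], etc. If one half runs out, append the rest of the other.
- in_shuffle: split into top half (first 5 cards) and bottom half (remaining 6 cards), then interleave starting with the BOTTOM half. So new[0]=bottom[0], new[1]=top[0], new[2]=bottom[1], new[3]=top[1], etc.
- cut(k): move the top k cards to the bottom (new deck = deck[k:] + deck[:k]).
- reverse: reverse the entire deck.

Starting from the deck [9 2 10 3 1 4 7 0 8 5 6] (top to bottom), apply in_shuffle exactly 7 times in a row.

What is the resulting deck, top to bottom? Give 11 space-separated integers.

After op 1 (in_shuffle): [4 9 7 2 0 10 8 3 5 1 6]
After op 2 (in_shuffle): [10 4 8 9 3 7 5 2 1 0 6]
After op 3 (in_shuffle): [7 10 5 4 2 8 1 9 0 3 6]
After op 4 (in_shuffle): [8 7 1 10 9 5 0 4 3 2 6]
After op 5 (in_shuffle): [5 8 0 7 4 1 3 10 2 9 6]
After op 6 (in_shuffle): [1 5 3 8 10 0 2 7 9 4 6]
After op 7 (in_shuffle): [0 1 2 5 7 3 9 8 4 10 6]

Answer: 0 1 2 5 7 3 9 8 4 10 6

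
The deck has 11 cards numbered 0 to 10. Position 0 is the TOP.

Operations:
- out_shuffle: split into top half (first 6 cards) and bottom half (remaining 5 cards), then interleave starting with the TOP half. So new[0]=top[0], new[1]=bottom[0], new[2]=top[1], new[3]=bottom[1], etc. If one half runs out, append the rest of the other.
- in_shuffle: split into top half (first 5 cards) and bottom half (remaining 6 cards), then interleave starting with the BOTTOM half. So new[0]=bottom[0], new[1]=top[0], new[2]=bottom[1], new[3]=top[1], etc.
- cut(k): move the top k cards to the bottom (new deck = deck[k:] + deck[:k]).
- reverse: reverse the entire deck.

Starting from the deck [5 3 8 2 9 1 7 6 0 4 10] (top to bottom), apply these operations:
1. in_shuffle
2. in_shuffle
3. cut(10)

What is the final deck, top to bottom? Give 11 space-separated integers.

After op 1 (in_shuffle): [1 5 7 3 6 8 0 2 4 9 10]
After op 2 (in_shuffle): [8 1 0 5 2 7 4 3 9 6 10]
After op 3 (cut(10)): [10 8 1 0 5 2 7 4 3 9 6]

Answer: 10 8 1 0 5 2 7 4 3 9 6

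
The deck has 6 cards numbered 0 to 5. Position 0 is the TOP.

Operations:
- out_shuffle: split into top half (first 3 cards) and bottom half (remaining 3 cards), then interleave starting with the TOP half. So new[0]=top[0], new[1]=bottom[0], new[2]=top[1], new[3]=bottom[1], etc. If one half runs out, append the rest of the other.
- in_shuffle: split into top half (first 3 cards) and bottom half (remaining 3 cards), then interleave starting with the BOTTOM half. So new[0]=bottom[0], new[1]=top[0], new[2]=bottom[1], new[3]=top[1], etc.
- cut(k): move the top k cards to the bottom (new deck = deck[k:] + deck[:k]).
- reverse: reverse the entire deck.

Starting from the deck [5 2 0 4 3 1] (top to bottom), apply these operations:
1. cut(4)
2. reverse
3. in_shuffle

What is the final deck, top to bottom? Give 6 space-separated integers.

After op 1 (cut(4)): [3 1 5 2 0 4]
After op 2 (reverse): [4 0 2 5 1 3]
After op 3 (in_shuffle): [5 4 1 0 3 2]

Answer: 5 4 1 0 3 2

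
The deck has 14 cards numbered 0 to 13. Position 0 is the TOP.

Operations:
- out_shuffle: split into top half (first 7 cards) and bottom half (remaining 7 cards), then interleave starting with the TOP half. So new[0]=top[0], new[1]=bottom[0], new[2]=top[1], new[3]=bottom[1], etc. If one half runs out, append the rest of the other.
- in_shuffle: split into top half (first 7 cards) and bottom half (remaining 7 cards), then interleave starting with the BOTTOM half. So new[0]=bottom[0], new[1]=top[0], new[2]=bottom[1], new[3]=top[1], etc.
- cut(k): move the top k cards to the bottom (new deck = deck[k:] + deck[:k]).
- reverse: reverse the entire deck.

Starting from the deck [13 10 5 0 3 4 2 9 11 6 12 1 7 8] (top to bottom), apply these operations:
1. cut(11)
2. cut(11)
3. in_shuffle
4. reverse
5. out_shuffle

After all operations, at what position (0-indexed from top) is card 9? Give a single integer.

Answer: 2

Derivation:
After op 1 (cut(11)): [1 7 8 13 10 5 0 3 4 2 9 11 6 12]
After op 2 (cut(11)): [11 6 12 1 7 8 13 10 5 0 3 4 2 9]
After op 3 (in_shuffle): [10 11 5 6 0 12 3 1 4 7 2 8 9 13]
After op 4 (reverse): [13 9 8 2 7 4 1 3 12 0 6 5 11 10]
After op 5 (out_shuffle): [13 3 9 12 8 0 2 6 7 5 4 11 1 10]
Card 9 is at position 2.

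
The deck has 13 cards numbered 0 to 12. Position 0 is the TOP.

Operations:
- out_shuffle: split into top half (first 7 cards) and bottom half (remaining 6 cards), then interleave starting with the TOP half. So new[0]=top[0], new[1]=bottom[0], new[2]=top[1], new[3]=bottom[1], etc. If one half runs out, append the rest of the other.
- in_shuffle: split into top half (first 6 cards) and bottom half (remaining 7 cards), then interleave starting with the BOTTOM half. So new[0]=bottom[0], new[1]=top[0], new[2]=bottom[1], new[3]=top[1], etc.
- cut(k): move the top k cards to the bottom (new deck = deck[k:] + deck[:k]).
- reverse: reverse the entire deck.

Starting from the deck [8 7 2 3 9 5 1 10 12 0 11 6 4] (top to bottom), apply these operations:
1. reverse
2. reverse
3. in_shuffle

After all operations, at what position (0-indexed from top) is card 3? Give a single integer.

Answer: 7

Derivation:
After op 1 (reverse): [4 6 11 0 12 10 1 5 9 3 2 7 8]
After op 2 (reverse): [8 7 2 3 9 5 1 10 12 0 11 6 4]
After op 3 (in_shuffle): [1 8 10 7 12 2 0 3 11 9 6 5 4]
Card 3 is at position 7.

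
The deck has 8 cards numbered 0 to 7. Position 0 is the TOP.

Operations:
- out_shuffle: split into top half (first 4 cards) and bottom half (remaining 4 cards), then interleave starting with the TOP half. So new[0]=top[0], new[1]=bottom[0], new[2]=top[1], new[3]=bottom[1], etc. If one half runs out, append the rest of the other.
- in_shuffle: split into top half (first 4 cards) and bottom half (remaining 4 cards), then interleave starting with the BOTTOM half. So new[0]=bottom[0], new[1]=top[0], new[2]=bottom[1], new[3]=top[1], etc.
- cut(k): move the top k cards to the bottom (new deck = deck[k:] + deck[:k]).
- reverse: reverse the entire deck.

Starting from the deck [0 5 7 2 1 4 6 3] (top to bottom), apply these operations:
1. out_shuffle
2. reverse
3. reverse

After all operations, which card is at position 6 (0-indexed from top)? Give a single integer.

Answer: 2

Derivation:
After op 1 (out_shuffle): [0 1 5 4 7 6 2 3]
After op 2 (reverse): [3 2 6 7 4 5 1 0]
After op 3 (reverse): [0 1 5 4 7 6 2 3]
Position 6: card 2.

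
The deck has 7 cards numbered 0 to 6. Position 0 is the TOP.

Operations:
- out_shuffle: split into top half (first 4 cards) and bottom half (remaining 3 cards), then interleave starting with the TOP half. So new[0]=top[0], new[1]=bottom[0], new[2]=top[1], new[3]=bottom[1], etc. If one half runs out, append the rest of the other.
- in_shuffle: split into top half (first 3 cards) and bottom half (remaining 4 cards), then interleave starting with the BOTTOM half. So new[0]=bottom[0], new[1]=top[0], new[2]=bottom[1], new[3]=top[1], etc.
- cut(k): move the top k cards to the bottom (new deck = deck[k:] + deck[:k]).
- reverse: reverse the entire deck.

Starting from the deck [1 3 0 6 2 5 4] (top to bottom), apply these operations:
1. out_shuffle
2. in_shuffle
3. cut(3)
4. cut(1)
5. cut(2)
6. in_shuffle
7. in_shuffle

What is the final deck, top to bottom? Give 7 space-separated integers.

After op 1 (out_shuffle): [1 2 3 5 0 4 6]
After op 2 (in_shuffle): [5 1 0 2 4 3 6]
After op 3 (cut(3)): [2 4 3 6 5 1 0]
After op 4 (cut(1)): [4 3 6 5 1 0 2]
After op 5 (cut(2)): [6 5 1 0 2 4 3]
After op 6 (in_shuffle): [0 6 2 5 4 1 3]
After op 7 (in_shuffle): [5 0 4 6 1 2 3]

Answer: 5 0 4 6 1 2 3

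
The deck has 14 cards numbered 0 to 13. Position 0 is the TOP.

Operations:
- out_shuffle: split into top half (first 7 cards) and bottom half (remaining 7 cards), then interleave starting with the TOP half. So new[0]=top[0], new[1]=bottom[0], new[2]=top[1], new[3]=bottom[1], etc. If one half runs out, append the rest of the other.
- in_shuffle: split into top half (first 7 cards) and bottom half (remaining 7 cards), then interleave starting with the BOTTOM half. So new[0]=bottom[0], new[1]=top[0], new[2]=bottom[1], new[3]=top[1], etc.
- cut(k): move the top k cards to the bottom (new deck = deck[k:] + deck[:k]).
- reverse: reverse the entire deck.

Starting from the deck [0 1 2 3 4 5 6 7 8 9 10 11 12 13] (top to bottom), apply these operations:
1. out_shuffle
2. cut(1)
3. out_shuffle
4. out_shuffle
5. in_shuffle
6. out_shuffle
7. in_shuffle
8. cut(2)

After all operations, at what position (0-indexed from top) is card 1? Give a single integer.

After op 1 (out_shuffle): [0 7 1 8 2 9 3 10 4 11 5 12 6 13]
After op 2 (cut(1)): [7 1 8 2 9 3 10 4 11 5 12 6 13 0]
After op 3 (out_shuffle): [7 4 1 11 8 5 2 12 9 6 3 13 10 0]
After op 4 (out_shuffle): [7 12 4 9 1 6 11 3 8 13 5 10 2 0]
After op 5 (in_shuffle): [3 7 8 12 13 4 5 9 10 1 2 6 0 11]
After op 6 (out_shuffle): [3 9 7 10 8 1 12 2 13 6 4 0 5 11]
After op 7 (in_shuffle): [2 3 13 9 6 7 4 10 0 8 5 1 11 12]
After op 8 (cut(2)): [13 9 6 7 4 10 0 8 5 1 11 12 2 3]
Card 1 is at position 9.

Answer: 9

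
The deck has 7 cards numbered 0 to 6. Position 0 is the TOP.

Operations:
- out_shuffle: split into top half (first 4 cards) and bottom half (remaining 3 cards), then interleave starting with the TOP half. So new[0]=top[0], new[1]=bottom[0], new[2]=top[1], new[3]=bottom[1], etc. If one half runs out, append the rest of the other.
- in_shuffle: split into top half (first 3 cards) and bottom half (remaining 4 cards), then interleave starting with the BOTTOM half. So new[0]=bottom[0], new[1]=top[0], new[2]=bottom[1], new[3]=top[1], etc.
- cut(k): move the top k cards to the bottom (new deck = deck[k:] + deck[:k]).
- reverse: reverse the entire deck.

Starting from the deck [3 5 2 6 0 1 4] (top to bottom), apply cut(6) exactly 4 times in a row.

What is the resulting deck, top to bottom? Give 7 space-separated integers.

Answer: 6 0 1 4 3 5 2

Derivation:
After op 1 (cut(6)): [4 3 5 2 6 0 1]
After op 2 (cut(6)): [1 4 3 5 2 6 0]
After op 3 (cut(6)): [0 1 4 3 5 2 6]
After op 4 (cut(6)): [6 0 1 4 3 5 2]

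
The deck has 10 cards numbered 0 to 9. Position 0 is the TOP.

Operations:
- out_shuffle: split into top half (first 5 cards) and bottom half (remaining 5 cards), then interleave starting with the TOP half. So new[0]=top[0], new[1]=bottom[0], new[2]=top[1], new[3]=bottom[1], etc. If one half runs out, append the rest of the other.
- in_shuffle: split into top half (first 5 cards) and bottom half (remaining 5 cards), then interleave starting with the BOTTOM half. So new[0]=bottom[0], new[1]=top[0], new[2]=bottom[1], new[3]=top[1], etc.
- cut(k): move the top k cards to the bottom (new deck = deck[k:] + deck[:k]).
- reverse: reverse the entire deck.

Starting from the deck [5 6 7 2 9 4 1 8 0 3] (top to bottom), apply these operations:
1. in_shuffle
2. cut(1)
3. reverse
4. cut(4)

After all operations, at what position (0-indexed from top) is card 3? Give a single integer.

After op 1 (in_shuffle): [4 5 1 6 8 7 0 2 3 9]
After op 2 (cut(1)): [5 1 6 8 7 0 2 3 9 4]
After op 3 (reverse): [4 9 3 2 0 7 8 6 1 5]
After op 4 (cut(4)): [0 7 8 6 1 5 4 9 3 2]
Card 3 is at position 8.

Answer: 8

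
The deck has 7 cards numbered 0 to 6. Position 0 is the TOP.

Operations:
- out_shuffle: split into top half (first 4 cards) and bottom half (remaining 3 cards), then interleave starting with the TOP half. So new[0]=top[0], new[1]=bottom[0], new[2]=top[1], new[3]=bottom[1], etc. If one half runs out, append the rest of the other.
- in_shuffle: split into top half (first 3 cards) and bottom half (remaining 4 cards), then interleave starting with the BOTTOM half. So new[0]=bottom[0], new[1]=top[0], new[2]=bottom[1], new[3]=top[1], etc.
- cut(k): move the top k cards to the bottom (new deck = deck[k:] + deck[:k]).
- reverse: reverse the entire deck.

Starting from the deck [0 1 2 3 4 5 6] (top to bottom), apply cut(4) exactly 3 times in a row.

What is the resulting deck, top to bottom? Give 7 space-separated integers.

After op 1 (cut(4)): [4 5 6 0 1 2 3]
After op 2 (cut(4)): [1 2 3 4 5 6 0]
After op 3 (cut(4)): [5 6 0 1 2 3 4]

Answer: 5 6 0 1 2 3 4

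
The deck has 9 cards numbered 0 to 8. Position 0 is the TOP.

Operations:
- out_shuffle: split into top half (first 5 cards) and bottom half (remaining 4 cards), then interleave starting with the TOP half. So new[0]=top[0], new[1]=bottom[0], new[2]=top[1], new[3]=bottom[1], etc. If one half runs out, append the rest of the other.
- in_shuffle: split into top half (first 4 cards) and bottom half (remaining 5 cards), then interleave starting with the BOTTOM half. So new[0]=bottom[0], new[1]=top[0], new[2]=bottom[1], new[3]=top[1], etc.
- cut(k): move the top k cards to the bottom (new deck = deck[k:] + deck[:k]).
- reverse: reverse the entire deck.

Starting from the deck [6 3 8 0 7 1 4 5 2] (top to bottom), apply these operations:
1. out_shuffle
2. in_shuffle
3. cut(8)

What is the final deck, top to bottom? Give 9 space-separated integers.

After op 1 (out_shuffle): [6 1 3 4 8 5 0 2 7]
After op 2 (in_shuffle): [8 6 5 1 0 3 2 4 7]
After op 3 (cut(8)): [7 8 6 5 1 0 3 2 4]

Answer: 7 8 6 5 1 0 3 2 4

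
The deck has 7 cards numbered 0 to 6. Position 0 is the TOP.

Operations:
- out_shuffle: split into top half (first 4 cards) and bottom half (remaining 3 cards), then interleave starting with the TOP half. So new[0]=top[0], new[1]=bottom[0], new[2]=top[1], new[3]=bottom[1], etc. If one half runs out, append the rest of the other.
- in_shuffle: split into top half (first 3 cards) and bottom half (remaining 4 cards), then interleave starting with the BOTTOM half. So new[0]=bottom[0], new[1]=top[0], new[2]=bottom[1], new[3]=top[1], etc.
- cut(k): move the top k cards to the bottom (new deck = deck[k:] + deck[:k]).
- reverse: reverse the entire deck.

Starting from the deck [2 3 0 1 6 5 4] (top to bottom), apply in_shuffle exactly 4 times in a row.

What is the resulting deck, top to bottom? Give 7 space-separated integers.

Answer: 1 2 6 3 5 0 4

Derivation:
After op 1 (in_shuffle): [1 2 6 3 5 0 4]
After op 2 (in_shuffle): [3 1 5 2 0 6 4]
After op 3 (in_shuffle): [2 3 0 1 6 5 4]
After op 4 (in_shuffle): [1 2 6 3 5 0 4]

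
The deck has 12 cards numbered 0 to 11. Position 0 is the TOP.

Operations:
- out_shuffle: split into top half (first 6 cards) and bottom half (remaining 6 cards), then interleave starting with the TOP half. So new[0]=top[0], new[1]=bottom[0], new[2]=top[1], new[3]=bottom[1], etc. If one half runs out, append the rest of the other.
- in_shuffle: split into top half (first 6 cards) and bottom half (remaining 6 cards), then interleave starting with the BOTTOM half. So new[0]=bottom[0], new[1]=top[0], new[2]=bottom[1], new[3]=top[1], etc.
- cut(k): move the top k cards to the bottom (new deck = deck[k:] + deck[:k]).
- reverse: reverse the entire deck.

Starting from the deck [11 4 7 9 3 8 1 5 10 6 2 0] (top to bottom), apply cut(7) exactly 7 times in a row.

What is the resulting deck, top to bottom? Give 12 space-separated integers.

After op 1 (cut(7)): [5 10 6 2 0 11 4 7 9 3 8 1]
After op 2 (cut(7)): [7 9 3 8 1 5 10 6 2 0 11 4]
After op 3 (cut(7)): [6 2 0 11 4 7 9 3 8 1 5 10]
After op 4 (cut(7)): [3 8 1 5 10 6 2 0 11 4 7 9]
After op 5 (cut(7)): [0 11 4 7 9 3 8 1 5 10 6 2]
After op 6 (cut(7)): [1 5 10 6 2 0 11 4 7 9 3 8]
After op 7 (cut(7)): [4 7 9 3 8 1 5 10 6 2 0 11]

Answer: 4 7 9 3 8 1 5 10 6 2 0 11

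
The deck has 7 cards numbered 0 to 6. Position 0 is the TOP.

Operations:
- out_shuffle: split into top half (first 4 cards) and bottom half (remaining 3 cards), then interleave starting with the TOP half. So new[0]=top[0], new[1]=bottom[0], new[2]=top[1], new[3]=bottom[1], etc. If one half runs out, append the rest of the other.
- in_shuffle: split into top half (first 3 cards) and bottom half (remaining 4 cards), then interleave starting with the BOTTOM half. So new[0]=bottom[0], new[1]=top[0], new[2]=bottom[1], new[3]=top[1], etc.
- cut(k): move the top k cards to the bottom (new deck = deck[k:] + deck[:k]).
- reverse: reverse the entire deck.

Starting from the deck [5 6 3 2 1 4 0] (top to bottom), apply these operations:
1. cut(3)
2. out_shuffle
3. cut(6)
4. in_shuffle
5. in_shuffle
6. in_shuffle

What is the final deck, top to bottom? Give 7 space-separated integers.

Answer: 0 2 5 1 6 4 3

Derivation:
After op 1 (cut(3)): [2 1 4 0 5 6 3]
After op 2 (out_shuffle): [2 5 1 6 4 3 0]
After op 3 (cut(6)): [0 2 5 1 6 4 3]
After op 4 (in_shuffle): [1 0 6 2 4 5 3]
After op 5 (in_shuffle): [2 1 4 0 5 6 3]
After op 6 (in_shuffle): [0 2 5 1 6 4 3]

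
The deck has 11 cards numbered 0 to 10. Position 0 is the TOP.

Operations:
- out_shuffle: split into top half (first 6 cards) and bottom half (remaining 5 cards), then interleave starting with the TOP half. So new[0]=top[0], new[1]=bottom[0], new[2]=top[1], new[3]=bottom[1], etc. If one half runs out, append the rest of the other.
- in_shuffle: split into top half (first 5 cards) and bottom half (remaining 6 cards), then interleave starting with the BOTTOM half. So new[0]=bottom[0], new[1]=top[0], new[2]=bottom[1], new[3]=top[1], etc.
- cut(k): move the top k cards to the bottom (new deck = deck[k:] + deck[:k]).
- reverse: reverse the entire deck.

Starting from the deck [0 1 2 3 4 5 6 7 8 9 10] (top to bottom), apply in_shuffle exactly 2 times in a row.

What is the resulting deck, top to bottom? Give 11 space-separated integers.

Answer: 2 5 8 0 3 6 9 1 4 7 10

Derivation:
After op 1 (in_shuffle): [5 0 6 1 7 2 8 3 9 4 10]
After op 2 (in_shuffle): [2 5 8 0 3 6 9 1 4 7 10]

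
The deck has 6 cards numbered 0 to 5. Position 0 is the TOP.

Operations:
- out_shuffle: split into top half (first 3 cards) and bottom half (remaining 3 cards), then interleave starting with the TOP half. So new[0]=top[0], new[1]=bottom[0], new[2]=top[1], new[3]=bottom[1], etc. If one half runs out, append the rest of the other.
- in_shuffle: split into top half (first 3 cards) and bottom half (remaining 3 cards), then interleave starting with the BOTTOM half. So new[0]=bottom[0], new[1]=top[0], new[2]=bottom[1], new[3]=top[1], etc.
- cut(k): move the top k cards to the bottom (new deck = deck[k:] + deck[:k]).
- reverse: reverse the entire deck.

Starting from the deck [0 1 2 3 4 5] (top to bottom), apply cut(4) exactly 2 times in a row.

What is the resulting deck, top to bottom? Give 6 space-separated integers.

After op 1 (cut(4)): [4 5 0 1 2 3]
After op 2 (cut(4)): [2 3 4 5 0 1]

Answer: 2 3 4 5 0 1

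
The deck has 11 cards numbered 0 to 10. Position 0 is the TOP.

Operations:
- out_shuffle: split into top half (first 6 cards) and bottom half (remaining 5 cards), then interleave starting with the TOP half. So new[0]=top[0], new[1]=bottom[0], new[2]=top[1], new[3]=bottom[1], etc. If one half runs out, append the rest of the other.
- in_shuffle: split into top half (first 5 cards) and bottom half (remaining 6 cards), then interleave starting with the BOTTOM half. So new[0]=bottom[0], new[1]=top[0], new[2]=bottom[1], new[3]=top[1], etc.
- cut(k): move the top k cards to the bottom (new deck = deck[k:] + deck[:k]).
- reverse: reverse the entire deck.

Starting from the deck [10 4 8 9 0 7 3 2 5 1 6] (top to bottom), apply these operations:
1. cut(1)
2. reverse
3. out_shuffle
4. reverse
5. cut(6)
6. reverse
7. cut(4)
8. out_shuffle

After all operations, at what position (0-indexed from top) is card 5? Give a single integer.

Answer: 5

Derivation:
After op 1 (cut(1)): [4 8 9 0 7 3 2 5 1 6 10]
After op 2 (reverse): [10 6 1 5 2 3 7 0 9 8 4]
After op 3 (out_shuffle): [10 7 6 0 1 9 5 8 2 4 3]
After op 4 (reverse): [3 4 2 8 5 9 1 0 6 7 10]
After op 5 (cut(6)): [1 0 6 7 10 3 4 2 8 5 9]
After op 6 (reverse): [9 5 8 2 4 3 10 7 6 0 1]
After op 7 (cut(4)): [4 3 10 7 6 0 1 9 5 8 2]
After op 8 (out_shuffle): [4 1 3 9 10 5 7 8 6 2 0]
Card 5 is at position 5.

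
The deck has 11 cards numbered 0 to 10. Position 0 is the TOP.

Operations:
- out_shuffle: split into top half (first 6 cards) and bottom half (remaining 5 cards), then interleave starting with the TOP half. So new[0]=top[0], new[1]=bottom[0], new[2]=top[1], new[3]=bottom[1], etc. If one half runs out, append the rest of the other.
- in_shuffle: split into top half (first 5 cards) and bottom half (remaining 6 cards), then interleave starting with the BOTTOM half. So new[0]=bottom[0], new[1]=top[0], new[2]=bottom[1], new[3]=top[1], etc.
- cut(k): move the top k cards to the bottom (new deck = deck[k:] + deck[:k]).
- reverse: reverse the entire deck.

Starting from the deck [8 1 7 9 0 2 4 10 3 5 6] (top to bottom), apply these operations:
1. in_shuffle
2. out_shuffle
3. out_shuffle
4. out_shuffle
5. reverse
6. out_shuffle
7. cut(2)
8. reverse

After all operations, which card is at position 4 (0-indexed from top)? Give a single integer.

After op 1 (in_shuffle): [2 8 4 1 10 7 3 9 5 0 6]
After op 2 (out_shuffle): [2 3 8 9 4 5 1 0 10 6 7]
After op 3 (out_shuffle): [2 1 3 0 8 10 9 6 4 7 5]
After op 4 (out_shuffle): [2 9 1 6 3 4 0 7 8 5 10]
After op 5 (reverse): [10 5 8 7 0 4 3 6 1 9 2]
After op 6 (out_shuffle): [10 3 5 6 8 1 7 9 0 2 4]
After op 7 (cut(2)): [5 6 8 1 7 9 0 2 4 10 3]
After op 8 (reverse): [3 10 4 2 0 9 7 1 8 6 5]
Position 4: card 0.

Answer: 0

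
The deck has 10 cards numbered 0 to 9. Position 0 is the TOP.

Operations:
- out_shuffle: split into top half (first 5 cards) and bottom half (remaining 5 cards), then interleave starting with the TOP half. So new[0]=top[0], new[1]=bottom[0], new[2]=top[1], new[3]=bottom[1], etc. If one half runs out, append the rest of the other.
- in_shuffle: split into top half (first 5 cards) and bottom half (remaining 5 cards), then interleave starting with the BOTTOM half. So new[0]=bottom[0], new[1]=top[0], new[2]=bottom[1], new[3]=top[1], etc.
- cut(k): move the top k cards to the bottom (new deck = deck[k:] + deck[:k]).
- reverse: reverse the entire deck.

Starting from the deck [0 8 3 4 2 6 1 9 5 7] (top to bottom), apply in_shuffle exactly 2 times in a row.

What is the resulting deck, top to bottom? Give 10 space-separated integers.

Answer: 3 6 5 0 4 1 7 8 2 9

Derivation:
After op 1 (in_shuffle): [6 0 1 8 9 3 5 4 7 2]
After op 2 (in_shuffle): [3 6 5 0 4 1 7 8 2 9]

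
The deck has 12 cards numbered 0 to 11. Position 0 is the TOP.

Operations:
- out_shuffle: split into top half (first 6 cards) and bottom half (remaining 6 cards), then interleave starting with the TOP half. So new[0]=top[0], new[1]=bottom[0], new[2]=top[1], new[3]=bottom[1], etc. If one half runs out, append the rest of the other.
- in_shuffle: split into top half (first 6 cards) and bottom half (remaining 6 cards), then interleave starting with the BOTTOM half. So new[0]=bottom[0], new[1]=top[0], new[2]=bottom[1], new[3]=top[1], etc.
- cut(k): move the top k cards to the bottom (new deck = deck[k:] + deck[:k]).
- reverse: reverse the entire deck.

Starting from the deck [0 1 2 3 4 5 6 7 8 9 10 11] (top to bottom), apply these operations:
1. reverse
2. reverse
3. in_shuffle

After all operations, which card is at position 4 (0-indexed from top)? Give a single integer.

Answer: 8

Derivation:
After op 1 (reverse): [11 10 9 8 7 6 5 4 3 2 1 0]
After op 2 (reverse): [0 1 2 3 4 5 6 7 8 9 10 11]
After op 3 (in_shuffle): [6 0 7 1 8 2 9 3 10 4 11 5]
Position 4: card 8.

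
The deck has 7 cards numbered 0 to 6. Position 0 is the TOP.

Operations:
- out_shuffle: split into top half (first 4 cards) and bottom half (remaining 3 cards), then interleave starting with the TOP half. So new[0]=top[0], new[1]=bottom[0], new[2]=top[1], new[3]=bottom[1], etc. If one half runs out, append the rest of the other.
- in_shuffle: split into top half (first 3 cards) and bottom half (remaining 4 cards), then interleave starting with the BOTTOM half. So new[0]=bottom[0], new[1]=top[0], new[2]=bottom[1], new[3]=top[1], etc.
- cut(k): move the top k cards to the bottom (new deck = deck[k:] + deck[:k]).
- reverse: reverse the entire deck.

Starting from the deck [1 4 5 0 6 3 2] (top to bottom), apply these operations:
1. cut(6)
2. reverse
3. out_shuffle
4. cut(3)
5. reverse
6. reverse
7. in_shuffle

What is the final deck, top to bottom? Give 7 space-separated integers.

Answer: 5 1 3 0 4 2 6

Derivation:
After op 1 (cut(6)): [2 1 4 5 0 6 3]
After op 2 (reverse): [3 6 0 5 4 1 2]
After op 3 (out_shuffle): [3 4 6 1 0 2 5]
After op 4 (cut(3)): [1 0 2 5 3 4 6]
After op 5 (reverse): [6 4 3 5 2 0 1]
After op 6 (reverse): [1 0 2 5 3 4 6]
After op 7 (in_shuffle): [5 1 3 0 4 2 6]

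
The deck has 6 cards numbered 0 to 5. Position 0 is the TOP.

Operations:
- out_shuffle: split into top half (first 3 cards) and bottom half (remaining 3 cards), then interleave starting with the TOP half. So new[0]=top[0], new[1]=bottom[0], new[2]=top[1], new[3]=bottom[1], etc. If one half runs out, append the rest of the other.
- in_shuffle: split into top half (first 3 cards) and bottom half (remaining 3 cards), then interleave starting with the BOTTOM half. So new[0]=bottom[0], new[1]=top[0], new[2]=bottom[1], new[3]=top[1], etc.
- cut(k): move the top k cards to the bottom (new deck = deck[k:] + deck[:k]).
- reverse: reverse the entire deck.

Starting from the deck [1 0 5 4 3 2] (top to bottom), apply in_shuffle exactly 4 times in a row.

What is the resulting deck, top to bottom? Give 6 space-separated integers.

Answer: 4 1 3 0 2 5

Derivation:
After op 1 (in_shuffle): [4 1 3 0 2 5]
After op 2 (in_shuffle): [0 4 2 1 5 3]
After op 3 (in_shuffle): [1 0 5 4 3 2]
After op 4 (in_shuffle): [4 1 3 0 2 5]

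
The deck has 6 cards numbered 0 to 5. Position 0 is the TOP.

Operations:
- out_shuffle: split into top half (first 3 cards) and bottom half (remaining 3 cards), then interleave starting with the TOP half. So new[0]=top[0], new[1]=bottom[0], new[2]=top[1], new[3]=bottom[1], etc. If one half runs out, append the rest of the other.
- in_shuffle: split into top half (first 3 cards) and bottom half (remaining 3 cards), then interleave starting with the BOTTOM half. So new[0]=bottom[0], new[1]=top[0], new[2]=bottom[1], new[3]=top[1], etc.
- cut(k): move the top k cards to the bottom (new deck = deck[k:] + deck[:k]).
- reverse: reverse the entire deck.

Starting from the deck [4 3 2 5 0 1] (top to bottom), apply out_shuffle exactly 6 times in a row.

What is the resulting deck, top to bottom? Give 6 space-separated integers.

Answer: 4 0 5 2 3 1

Derivation:
After op 1 (out_shuffle): [4 5 3 0 2 1]
After op 2 (out_shuffle): [4 0 5 2 3 1]
After op 3 (out_shuffle): [4 2 0 3 5 1]
After op 4 (out_shuffle): [4 3 2 5 0 1]
After op 5 (out_shuffle): [4 5 3 0 2 1]
After op 6 (out_shuffle): [4 0 5 2 3 1]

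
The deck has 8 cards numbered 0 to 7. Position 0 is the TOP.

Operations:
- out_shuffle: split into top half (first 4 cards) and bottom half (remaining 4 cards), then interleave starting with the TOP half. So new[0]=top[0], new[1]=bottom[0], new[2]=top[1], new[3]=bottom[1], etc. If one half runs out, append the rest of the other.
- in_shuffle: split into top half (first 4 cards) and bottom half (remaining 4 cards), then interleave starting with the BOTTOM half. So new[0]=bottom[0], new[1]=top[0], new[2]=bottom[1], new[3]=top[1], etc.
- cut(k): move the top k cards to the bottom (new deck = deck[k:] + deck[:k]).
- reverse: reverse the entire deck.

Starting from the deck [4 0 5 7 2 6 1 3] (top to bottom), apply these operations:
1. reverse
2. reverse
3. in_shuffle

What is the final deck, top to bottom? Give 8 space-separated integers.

Answer: 2 4 6 0 1 5 3 7

Derivation:
After op 1 (reverse): [3 1 6 2 7 5 0 4]
After op 2 (reverse): [4 0 5 7 2 6 1 3]
After op 3 (in_shuffle): [2 4 6 0 1 5 3 7]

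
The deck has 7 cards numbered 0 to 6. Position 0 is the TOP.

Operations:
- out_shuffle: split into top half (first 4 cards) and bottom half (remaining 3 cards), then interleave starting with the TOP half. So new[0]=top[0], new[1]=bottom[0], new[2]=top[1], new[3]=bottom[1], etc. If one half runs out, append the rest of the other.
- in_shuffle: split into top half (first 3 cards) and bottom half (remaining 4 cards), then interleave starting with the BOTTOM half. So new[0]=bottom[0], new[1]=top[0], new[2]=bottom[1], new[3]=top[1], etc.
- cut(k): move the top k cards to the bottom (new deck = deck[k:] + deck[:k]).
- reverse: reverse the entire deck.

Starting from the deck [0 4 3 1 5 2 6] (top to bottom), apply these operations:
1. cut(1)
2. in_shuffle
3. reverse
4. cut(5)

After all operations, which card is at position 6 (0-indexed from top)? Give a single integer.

Answer: 2

Derivation:
After op 1 (cut(1)): [4 3 1 5 2 6 0]
After op 2 (in_shuffle): [5 4 2 3 6 1 0]
After op 3 (reverse): [0 1 6 3 2 4 5]
After op 4 (cut(5)): [4 5 0 1 6 3 2]
Position 6: card 2.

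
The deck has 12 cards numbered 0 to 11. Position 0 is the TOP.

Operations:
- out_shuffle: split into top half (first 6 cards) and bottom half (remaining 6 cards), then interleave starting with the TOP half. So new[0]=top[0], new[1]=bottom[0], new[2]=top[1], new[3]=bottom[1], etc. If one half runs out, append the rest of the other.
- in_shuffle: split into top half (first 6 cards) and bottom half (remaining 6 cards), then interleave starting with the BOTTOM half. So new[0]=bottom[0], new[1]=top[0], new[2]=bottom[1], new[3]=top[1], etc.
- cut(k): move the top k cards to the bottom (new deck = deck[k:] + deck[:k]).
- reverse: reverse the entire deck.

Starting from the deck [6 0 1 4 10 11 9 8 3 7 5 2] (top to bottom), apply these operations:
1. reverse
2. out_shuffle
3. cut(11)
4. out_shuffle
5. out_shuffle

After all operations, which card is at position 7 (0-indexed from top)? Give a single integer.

Answer: 0

Derivation:
After op 1 (reverse): [2 5 7 3 8 9 11 10 4 1 0 6]
After op 2 (out_shuffle): [2 11 5 10 7 4 3 1 8 0 9 6]
After op 3 (cut(11)): [6 2 11 5 10 7 4 3 1 8 0 9]
After op 4 (out_shuffle): [6 4 2 3 11 1 5 8 10 0 7 9]
After op 5 (out_shuffle): [6 5 4 8 2 10 3 0 11 7 1 9]
Position 7: card 0.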